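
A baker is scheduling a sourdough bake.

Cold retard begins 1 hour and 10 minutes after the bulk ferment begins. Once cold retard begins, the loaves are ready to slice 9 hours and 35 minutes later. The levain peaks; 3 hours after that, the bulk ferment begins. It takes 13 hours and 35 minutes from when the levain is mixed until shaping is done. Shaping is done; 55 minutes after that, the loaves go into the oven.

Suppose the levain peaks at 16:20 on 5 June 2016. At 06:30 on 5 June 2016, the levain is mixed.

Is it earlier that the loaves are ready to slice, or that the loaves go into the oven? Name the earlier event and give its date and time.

The loaves go into the oven — 21:00 on 5 June 2016

The levain peaks: 16:20 Jun 5, 2016.
The bulk ferment begins: 16:20 Jun 5, 2016 + 3h = 19:20 Jun 5, 2016.
Cold retard begins: 19:20 Jun 5, 2016 + 1h10m = 20:30 Jun 5, 2016.
The loaves are ready to slice: 20:30 Jun 5, 2016 + 9h35m = 06:05 Jun 6, 2016.
The levain is mixed: 06:30 Jun 5, 2016.
Shaping is done: 06:30 Jun 5, 2016 + 13h35m = 20:05 Jun 5, 2016.
The loaves go into the oven: 20:05 Jun 5, 2016 + 55m = 21:00 Jun 5, 2016.
Comparing: the loaves are ready to slice at 06:05 Jun 6, 2016 vs the loaves go into the oven at 21:00 Jun 5, 2016. Earlier: the loaves go into the oven.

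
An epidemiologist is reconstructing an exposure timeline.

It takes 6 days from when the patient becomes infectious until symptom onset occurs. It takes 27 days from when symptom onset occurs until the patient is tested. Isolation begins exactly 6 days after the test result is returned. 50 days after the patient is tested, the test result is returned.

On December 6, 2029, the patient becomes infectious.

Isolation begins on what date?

March 5, 2030

The patient becomes infectious: Dec 6, 2029.
Symptom onset occurs: Dec 6, 2029 + 6 days = Dec 12, 2029.
The patient is tested: Dec 12, 2029 + 27 days = Jan 8, 2030.
The test result is returned: Jan 8, 2030 + 50 days = Feb 27, 2030.
Isolation begins: Feb 27, 2030 + 6 days = Mar 5, 2030.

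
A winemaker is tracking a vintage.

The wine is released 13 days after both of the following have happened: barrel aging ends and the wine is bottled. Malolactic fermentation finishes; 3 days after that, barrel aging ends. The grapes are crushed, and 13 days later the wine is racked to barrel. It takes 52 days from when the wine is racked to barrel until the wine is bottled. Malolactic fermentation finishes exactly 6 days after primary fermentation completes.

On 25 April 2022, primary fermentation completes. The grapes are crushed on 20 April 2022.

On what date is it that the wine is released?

Primary fermentation completes: Apr 25, 2022.
Malolactic fermentation finishes: Apr 25, 2022 + 6 days = May 1, 2022.
Barrel aging ends: May 1, 2022 + 3 days = May 4, 2022.
The grapes are crushed: Apr 20, 2022.
The wine is racked to barrel: Apr 20, 2022 + 13 days = May 3, 2022.
The wine is bottled: May 3, 2022 + 52 days = Jun 24, 2022.
Both prerequisites met — barrel aging ends (May 4, 2022), the wine is bottled (Jun 24, 2022); the later is Jun 24, 2022.
The wine is released: Jun 24, 2022 + 13 days = Jul 7, 2022.

7 July 2022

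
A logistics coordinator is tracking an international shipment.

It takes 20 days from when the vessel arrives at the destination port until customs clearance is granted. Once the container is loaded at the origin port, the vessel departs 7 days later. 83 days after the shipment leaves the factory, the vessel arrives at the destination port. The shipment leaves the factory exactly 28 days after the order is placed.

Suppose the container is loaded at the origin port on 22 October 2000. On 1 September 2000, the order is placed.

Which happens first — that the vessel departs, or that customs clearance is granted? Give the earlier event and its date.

The vessel departs — 29 October 2000

The container is loaded at the origin port: Oct 22, 2000.
The vessel departs: Oct 22, 2000 + 7 days = Oct 29, 2000.
The order is placed: Sep 1, 2000.
The shipment leaves the factory: Sep 1, 2000 + 28 days = Sep 29, 2000.
The vessel arrives at the destination port: Sep 29, 2000 + 83 days = Dec 21, 2000.
Customs clearance is granted: Dec 21, 2000 + 20 days = Jan 10, 2001.
Comparing: the vessel departs on Oct 29, 2000 vs customs clearance is granted on Jan 10, 2001. Earlier: the vessel departs.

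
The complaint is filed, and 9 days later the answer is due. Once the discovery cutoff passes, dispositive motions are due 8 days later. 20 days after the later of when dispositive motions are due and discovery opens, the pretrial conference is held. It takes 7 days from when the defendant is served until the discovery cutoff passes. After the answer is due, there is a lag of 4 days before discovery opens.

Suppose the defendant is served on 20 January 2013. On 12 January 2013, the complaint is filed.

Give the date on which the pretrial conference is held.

24 February 2013

The defendant is served: Jan 20, 2013.
The discovery cutoff passes: Jan 20, 2013 + 7 days = Jan 27, 2013.
Dispositive motions are due: Jan 27, 2013 + 8 days = Feb 4, 2013.
The complaint is filed: Jan 12, 2013.
The answer is due: Jan 12, 2013 + 9 days = Jan 21, 2013.
Discovery opens: Jan 21, 2013 + 4 days = Jan 25, 2013.
Both prerequisites met — dispositive motions are due (Feb 4, 2013), discovery opens (Jan 25, 2013); the later is Feb 4, 2013.
The pretrial conference is held: Feb 4, 2013 + 20 days = Feb 24, 2013.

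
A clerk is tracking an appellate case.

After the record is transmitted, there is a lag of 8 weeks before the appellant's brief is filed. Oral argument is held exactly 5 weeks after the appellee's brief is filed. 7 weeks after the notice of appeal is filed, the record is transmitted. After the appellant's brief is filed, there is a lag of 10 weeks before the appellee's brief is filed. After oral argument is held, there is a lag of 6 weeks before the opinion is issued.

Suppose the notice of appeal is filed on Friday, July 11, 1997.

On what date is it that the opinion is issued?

Friday, March 20, 1998

The notice of appeal is filed: Jul 11, 1997.
The record is transmitted: Jul 11, 1997 + 7 weeks = Aug 29, 1997.
The appellant's brief is filed: Aug 29, 1997 + 8 weeks = Oct 24, 1997.
The appellee's brief is filed: Oct 24, 1997 + 10 weeks = Jan 2, 1998.
Oral argument is held: Jan 2, 1998 + 5 weeks = Feb 6, 1998.
The opinion is issued: Feb 6, 1998 + 6 weeks = Mar 20, 1998.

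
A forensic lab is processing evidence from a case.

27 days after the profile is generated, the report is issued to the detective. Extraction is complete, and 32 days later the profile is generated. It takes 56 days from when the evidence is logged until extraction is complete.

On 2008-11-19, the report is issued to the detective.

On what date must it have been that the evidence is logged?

2008-07-27

The report is issued to the detective: Nov 19, 2008.
The profile is generated: Nov 19, 2008 − 27 days = Oct 23, 2008.
Extraction is complete: Oct 23, 2008 − 32 days = Sep 21, 2008.
The evidence is logged: Sep 21, 2008 − 56 days = Jul 27, 2008.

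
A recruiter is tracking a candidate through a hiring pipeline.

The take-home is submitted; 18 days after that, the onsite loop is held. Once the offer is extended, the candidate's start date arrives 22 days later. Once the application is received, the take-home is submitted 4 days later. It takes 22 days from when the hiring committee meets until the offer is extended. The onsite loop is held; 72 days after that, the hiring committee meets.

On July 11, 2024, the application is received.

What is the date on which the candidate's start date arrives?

The application is received: Jul 11, 2024.
The take-home is submitted: Jul 11, 2024 + 4 days = Jul 15, 2024.
The onsite loop is held: Jul 15, 2024 + 18 days = Aug 2, 2024.
The hiring committee meets: Aug 2, 2024 + 72 days = Oct 13, 2024.
The offer is extended: Oct 13, 2024 + 22 days = Nov 4, 2024.
The candidate's start date arrives: Nov 4, 2024 + 22 days = Nov 26, 2024.

November 26, 2024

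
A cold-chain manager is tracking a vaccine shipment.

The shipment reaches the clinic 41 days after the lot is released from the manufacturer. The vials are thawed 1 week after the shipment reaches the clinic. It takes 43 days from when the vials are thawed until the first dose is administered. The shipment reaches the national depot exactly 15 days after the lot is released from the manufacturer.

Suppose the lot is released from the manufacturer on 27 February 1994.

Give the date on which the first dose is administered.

29 May 1994

The lot is released from the manufacturer: Feb 27, 1994.
The shipment reaches the clinic: Feb 27, 1994 + 41 days = Apr 9, 1994.
The vials are thawed: Apr 9, 1994 + 1 week = Apr 16, 1994.
The first dose is administered: Apr 16, 1994 + 43 days = May 29, 1994.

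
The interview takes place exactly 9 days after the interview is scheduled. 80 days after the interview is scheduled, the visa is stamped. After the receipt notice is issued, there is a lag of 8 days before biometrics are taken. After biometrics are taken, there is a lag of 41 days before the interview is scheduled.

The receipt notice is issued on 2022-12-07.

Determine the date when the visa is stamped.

2023-04-15

The receipt notice is issued: Dec 7, 2022.
Biometrics are taken: Dec 7, 2022 + 8 days = Dec 15, 2022.
The interview is scheduled: Dec 15, 2022 + 41 days = Jan 25, 2023.
The visa is stamped: Jan 25, 2023 + 80 days = Apr 15, 2023.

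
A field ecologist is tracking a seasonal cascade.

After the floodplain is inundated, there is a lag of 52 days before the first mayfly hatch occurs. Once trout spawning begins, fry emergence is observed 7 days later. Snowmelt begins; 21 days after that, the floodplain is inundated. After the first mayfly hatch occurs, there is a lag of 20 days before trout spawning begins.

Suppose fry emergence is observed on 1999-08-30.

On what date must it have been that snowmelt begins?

1999-05-22

Fry emergence is observed: Aug 30, 1999.
Trout spawning begins: Aug 30, 1999 − 7 days = Aug 23, 1999.
The first mayfly hatch occurs: Aug 23, 1999 − 20 days = Aug 3, 1999.
The floodplain is inundated: Aug 3, 1999 − 52 days = Jun 12, 1999.
Snowmelt begins: Jun 12, 1999 − 21 days = May 22, 1999.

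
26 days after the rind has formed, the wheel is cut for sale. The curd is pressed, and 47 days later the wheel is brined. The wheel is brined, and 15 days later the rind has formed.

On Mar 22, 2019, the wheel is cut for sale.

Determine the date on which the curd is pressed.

Dec 24, 2018

The wheel is cut for sale: Mar 22, 2019.
The rind has formed: Mar 22, 2019 − 26 days = Feb 24, 2019.
The wheel is brined: Feb 24, 2019 − 15 days = Feb 9, 2019.
The curd is pressed: Feb 9, 2019 − 47 days = Dec 24, 2018.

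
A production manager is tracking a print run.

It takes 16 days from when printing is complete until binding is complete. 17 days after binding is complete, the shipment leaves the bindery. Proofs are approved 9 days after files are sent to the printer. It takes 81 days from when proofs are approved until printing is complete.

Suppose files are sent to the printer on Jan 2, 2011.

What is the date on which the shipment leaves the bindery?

Files are sent to the printer: Jan 2, 2011.
Proofs are approved: Jan 2, 2011 + 9 days = Jan 11, 2011.
Printing is complete: Jan 11, 2011 + 81 days = Apr 2, 2011.
Binding is complete: Apr 2, 2011 + 16 days = Apr 18, 2011.
The shipment leaves the bindery: Apr 18, 2011 + 17 days = May 5, 2011.

May 5, 2011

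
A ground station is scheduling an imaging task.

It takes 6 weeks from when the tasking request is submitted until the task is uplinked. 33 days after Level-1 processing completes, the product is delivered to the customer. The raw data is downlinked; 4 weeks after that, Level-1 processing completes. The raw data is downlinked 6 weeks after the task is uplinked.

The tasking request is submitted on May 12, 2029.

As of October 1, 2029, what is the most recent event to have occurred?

The tasking request is submitted: May 12, 2029.
The task is uplinked: May 12, 2029 + 6 weeks = Jun 23, 2029.
The raw data is downlinked: Jun 23, 2029 + 6 weeks = Aug 4, 2029.
Level-1 processing completes: Aug 4, 2029 + 4 weeks = Sep 1, 2029.
The product is delivered to the customer: Sep 1, 2029 + 33 days = Oct 4, 2029.
Oct 1, 2029 falls between when Level-1 processing completes (Sep 1, 2029) and when the product is delivered to the customer (Oct 4, 2029).

Level-1 processing completes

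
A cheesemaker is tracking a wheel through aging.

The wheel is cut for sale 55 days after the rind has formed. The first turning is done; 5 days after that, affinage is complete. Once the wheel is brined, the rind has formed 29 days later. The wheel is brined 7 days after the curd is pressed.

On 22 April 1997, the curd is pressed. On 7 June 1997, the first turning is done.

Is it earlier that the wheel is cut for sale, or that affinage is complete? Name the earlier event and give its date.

The curd is pressed: Apr 22, 1997.
The wheel is brined: Apr 22, 1997 + 7 days = Apr 29, 1997.
The rind has formed: Apr 29, 1997 + 29 days = May 28, 1997.
The wheel is cut for sale: May 28, 1997 + 55 days = Jul 22, 1997.
The first turning is done: Jun 7, 1997.
Affinage is complete: Jun 7, 1997 + 5 days = Jun 12, 1997.
Comparing: the wheel is cut for sale on Jul 22, 1997 vs affinage is complete on Jun 12, 1997. Earlier: affinage is complete.

Affinage is complete — 12 June 1997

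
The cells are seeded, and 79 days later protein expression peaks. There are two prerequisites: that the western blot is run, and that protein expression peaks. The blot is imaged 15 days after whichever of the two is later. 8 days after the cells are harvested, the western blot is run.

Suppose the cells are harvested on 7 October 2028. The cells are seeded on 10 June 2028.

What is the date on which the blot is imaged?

30 October 2028

The cells are harvested: Oct 7, 2028.
The western blot is run: Oct 7, 2028 + 8 days = Oct 15, 2028.
The cells are seeded: Jun 10, 2028.
Protein expression peaks: Jun 10, 2028 + 79 days = Aug 28, 2028.
Both prerequisites met — the western blot is run (Oct 15, 2028), protein expression peaks (Aug 28, 2028); the later is Oct 15, 2028.
The blot is imaged: Oct 15, 2028 + 15 days = Oct 30, 2028.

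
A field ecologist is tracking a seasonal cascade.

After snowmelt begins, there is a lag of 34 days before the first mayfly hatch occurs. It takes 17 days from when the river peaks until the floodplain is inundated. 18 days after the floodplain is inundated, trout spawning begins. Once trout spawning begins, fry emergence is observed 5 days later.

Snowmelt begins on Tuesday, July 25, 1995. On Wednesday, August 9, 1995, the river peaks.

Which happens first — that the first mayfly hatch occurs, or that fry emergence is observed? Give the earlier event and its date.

Snowmelt begins: Jul 25, 1995.
The first mayfly hatch occurs: Jul 25, 1995 + 34 days = Aug 28, 1995.
The river peaks: Aug 9, 1995.
The floodplain is inundated: Aug 9, 1995 + 17 days = Aug 26, 1995.
Trout spawning begins: Aug 26, 1995 + 18 days = Sep 13, 1995.
Fry emergence is observed: Sep 13, 1995 + 5 days = Sep 18, 1995.
Comparing: the first mayfly hatch occurs on Aug 28, 1995 vs fry emergence is observed on Sep 18, 1995. Earlier: the first mayfly hatch occurs.

The first mayfly hatch occurs — Monday, August 28, 1995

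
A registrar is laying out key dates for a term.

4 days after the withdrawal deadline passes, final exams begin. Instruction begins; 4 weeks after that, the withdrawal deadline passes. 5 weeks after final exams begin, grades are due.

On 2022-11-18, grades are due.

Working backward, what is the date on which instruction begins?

Grades are due: Nov 18, 2022.
Final exams begin: Nov 18, 2022 − 5 weeks = Oct 14, 2022.
The withdrawal deadline passes: Oct 14, 2022 − 4 days = Oct 10, 2022.
Instruction begins: Oct 10, 2022 − 4 weeks = Sep 12, 2022.

2022-09-12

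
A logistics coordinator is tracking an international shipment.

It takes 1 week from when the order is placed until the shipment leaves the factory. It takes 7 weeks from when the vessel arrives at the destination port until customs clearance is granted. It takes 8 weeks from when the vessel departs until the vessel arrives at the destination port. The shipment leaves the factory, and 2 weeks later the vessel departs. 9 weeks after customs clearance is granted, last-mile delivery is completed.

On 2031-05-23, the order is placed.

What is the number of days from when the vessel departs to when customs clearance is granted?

Causal path: the vessel departs → the vessel arrives at the destination port → customs clearance is granted.
Total delay along the path: 8 + 7 weeks = 15 weeks = 105 days.

105 days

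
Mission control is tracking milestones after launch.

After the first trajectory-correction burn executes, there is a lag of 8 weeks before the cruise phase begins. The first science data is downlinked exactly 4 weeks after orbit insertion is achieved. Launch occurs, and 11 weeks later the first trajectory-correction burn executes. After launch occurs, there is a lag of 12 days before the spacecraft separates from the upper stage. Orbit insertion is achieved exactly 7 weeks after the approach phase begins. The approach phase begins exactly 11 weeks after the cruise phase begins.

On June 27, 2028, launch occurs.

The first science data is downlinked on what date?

Launch occurs: Jun 27, 2028.
The first trajectory-correction burn executes: Jun 27, 2028 + 11 weeks = Sep 12, 2028.
The cruise phase begins: Sep 12, 2028 + 8 weeks = Nov 7, 2028.
The approach phase begins: Nov 7, 2028 + 11 weeks = Jan 23, 2029.
Orbit insertion is achieved: Jan 23, 2029 + 7 weeks = Mar 13, 2029.
The first science data is downlinked: Mar 13, 2029 + 4 weeks = Apr 10, 2029.

April 10, 2029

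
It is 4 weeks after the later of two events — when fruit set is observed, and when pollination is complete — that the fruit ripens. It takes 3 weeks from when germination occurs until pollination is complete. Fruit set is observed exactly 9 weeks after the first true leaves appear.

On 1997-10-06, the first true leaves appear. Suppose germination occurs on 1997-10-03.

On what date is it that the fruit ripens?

1998-01-05

The first true leaves appear: Oct 6, 1997.
Fruit set is observed: Oct 6, 1997 + 9 weeks = Dec 8, 1997.
Germination occurs: Oct 3, 1997.
Pollination is complete: Oct 3, 1997 + 3 weeks = Oct 24, 1997.
Both prerequisites met — fruit set is observed (Dec 8, 1997), pollination is complete (Oct 24, 1997); the later is Dec 8, 1997.
The fruit ripens: Dec 8, 1997 + 4 weeks = Jan 5, 1998.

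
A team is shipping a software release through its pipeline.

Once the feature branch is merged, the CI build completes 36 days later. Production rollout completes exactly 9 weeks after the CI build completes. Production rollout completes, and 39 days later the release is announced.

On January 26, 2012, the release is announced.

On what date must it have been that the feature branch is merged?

The release is announced: Jan 26, 2012.
Production rollout completes: Jan 26, 2012 − 39 days = Dec 18, 2011.
The CI build completes: Dec 18, 2011 − 9 weeks = Oct 16, 2011.
The feature branch is merged: Oct 16, 2011 − 36 days = Sep 10, 2011.

September 10, 2011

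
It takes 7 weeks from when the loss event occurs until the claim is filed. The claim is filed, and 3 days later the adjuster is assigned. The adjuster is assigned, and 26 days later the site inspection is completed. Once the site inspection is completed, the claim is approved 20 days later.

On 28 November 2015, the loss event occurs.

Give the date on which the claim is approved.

The loss event occurs: Nov 28, 2015.
The claim is filed: Nov 28, 2015 + 7 weeks = Jan 16, 2016.
The adjuster is assigned: Jan 16, 2016 + 3 days = Jan 19, 2016.
The site inspection is completed: Jan 19, 2016 + 26 days = Feb 14, 2016.
The claim is approved: Feb 14, 2016 + 20 days = Mar 5, 2016.

5 March 2016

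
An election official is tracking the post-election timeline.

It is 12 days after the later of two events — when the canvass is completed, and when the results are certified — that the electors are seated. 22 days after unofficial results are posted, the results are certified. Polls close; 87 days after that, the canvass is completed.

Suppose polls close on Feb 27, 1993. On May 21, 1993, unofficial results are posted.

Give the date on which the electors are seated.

Jun 24, 1993

Polls close: Feb 27, 1993.
The canvass is completed: Feb 27, 1993 + 87 days = May 25, 1993.
Unofficial results are posted: May 21, 1993.
The results are certified: May 21, 1993 + 22 days = Jun 12, 1993.
Both prerequisites met — the canvass is completed (May 25, 1993), the results are certified (Jun 12, 1993); the later is Jun 12, 1993.
The electors are seated: Jun 12, 1993 + 12 days = Jun 24, 1993.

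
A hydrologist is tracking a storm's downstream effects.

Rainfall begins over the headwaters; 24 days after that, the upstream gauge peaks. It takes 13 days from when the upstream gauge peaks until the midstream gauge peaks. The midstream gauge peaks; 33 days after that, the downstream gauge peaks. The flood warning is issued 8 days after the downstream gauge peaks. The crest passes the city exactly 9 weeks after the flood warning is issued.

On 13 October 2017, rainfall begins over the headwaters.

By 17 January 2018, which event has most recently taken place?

Rainfall begins over the headwaters: Oct 13, 2017.
The upstream gauge peaks: Oct 13, 2017 + 24 days = Nov 6, 2017.
The midstream gauge peaks: Nov 6, 2017 + 13 days = Nov 19, 2017.
The downstream gauge peaks: Nov 19, 2017 + 33 days = Dec 22, 2017.
The flood warning is issued: Dec 22, 2017 + 8 days = Dec 30, 2017.
The crest passes the city: Dec 30, 2017 + 9 weeks = Mar 3, 2018.
Jan 17, 2018 falls between when the flood warning is issued (Dec 30, 2017) and when the crest passes the city (Mar 3, 2018).

The flood warning is issued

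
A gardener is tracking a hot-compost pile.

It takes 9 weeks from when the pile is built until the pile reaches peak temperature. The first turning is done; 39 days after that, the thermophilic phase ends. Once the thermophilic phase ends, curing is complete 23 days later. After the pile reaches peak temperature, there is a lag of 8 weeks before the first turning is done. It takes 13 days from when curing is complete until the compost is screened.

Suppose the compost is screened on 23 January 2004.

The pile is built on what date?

13 July 2003

The compost is screened: Jan 23, 2004.
Curing is complete: Jan 23, 2004 − 13 days = Jan 10, 2004.
The thermophilic phase ends: Jan 10, 2004 − 23 days = Dec 18, 2003.
The first turning is done: Dec 18, 2003 − 39 days = Nov 9, 2003.
The pile reaches peak temperature: Nov 9, 2003 − 8 weeks = Sep 14, 2003.
The pile is built: Sep 14, 2003 − 9 weeks = Jul 13, 2003.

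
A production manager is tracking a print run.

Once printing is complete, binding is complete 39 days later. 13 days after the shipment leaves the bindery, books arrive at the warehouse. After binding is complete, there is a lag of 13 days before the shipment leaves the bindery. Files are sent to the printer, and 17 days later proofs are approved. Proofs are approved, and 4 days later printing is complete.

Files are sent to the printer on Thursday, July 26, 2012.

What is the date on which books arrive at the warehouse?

Files are sent to the printer: Jul 26, 2012.
Proofs are approved: Jul 26, 2012 + 17 days = Aug 12, 2012.
Printing is complete: Aug 12, 2012 + 4 days = Aug 16, 2012.
Binding is complete: Aug 16, 2012 + 39 days = Sep 24, 2012.
The shipment leaves the bindery: Sep 24, 2012 + 13 days = Oct 7, 2012.
Books arrive at the warehouse: Oct 7, 2012 + 13 days = Oct 20, 2012.

Saturday, October 20, 2012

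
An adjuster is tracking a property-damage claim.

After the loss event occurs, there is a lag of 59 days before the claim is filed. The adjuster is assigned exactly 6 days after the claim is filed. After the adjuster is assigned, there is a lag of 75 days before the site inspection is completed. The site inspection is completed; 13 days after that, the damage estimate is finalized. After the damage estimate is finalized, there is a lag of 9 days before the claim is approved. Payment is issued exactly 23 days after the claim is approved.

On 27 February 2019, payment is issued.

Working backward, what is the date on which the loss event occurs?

26 August 2018

Payment is issued: Feb 27, 2019.
The claim is approved: Feb 27, 2019 − 23 days = Feb 4, 2019.
The damage estimate is finalized: Feb 4, 2019 − 9 days = Jan 26, 2019.
The site inspection is completed: Jan 26, 2019 − 13 days = Jan 13, 2019.
The adjuster is assigned: Jan 13, 2019 − 75 days = Oct 30, 2018.
The claim is filed: Oct 30, 2018 − 6 days = Oct 24, 2018.
The loss event occurs: Oct 24, 2018 − 59 days = Aug 26, 2018.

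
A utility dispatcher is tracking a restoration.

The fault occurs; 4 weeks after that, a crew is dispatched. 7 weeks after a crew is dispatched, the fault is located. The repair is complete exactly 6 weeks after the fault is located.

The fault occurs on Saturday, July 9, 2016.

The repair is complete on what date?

The fault occurs: Jul 9, 2016.
A crew is dispatched: Jul 9, 2016 + 4 weeks = Aug 6, 2016.
The fault is located: Aug 6, 2016 + 7 weeks = Sep 24, 2016.
The repair is complete: Sep 24, 2016 + 6 weeks = Nov 5, 2016.

Saturday, November 5, 2016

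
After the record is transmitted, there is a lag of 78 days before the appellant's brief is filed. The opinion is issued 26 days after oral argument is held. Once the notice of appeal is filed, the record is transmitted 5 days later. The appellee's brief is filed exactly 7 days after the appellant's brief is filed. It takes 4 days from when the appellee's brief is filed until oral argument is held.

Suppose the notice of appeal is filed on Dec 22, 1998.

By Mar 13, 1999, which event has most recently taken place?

The record is transmitted

The notice of appeal is filed: Dec 22, 1998.
The record is transmitted: Dec 22, 1998 + 5 days = Dec 27, 1998.
The appellant's brief is filed: Dec 27, 1998 + 78 days = Mar 15, 1999.
The appellee's brief is filed: Mar 15, 1999 + 7 days = Mar 22, 1999.
Oral argument is held: Mar 22, 1999 + 4 days = Mar 26, 1999.
The opinion is issued: Mar 26, 1999 + 26 days = Apr 21, 1999.
Mar 13, 1999 falls between when the record is transmitted (Dec 27, 1998) and when the appellant's brief is filed (Mar 15, 1999).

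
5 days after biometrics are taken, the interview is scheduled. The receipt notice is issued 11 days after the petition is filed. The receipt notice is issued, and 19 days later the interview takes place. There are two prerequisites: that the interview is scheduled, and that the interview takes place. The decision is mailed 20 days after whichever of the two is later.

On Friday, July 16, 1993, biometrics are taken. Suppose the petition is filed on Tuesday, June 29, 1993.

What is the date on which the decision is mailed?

Biometrics are taken: Jul 16, 1993.
The interview is scheduled: Jul 16, 1993 + 5 days = Jul 21, 1993.
The petition is filed: Jun 29, 1993.
The receipt notice is issued: Jun 29, 1993 + 11 days = Jul 10, 1993.
The interview takes place: Jul 10, 1993 + 19 days = Jul 29, 1993.
Both prerequisites met — the interview is scheduled (Jul 21, 1993), the interview takes place (Jul 29, 1993); the later is Jul 29, 1993.
The decision is mailed: Jul 29, 1993 + 20 days = Aug 18, 1993.

Wednesday, August 18, 1993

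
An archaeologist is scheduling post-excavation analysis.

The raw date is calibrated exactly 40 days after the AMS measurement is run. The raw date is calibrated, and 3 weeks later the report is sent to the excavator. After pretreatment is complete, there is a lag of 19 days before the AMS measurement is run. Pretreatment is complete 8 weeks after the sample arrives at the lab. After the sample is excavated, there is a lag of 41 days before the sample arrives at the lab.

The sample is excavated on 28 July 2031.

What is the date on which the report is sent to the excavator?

21 January 2032

The sample is excavated: Jul 28, 2031.
The sample arrives at the lab: Jul 28, 2031 + 41 days = Sep 7, 2031.
Pretreatment is complete: Sep 7, 2031 + 8 weeks = Nov 2, 2031.
The AMS measurement is run: Nov 2, 2031 + 19 days = Nov 21, 2031.
The raw date is calibrated: Nov 21, 2031 + 40 days = Dec 31, 2031.
The report is sent to the excavator: Dec 31, 2031 + 3 weeks = Jan 21, 2032.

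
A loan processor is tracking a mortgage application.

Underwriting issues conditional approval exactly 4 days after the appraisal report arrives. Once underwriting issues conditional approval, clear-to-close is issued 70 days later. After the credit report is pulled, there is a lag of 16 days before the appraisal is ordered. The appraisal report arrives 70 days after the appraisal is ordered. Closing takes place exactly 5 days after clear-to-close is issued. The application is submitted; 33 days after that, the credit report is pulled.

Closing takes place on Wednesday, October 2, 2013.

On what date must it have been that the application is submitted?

Monday, March 18, 2013

Closing takes place: Oct 2, 2013.
Clear-to-close is issued: Oct 2, 2013 − 5 days = Sep 27, 2013.
Underwriting issues conditional approval: Sep 27, 2013 − 70 days = Jul 19, 2013.
The appraisal report arrives: Jul 19, 2013 − 4 days = Jul 15, 2013.
The appraisal is ordered: Jul 15, 2013 − 70 days = May 6, 2013.
The credit report is pulled: May 6, 2013 − 16 days = Apr 20, 2013.
The application is submitted: Apr 20, 2013 − 33 days = Mar 18, 2013.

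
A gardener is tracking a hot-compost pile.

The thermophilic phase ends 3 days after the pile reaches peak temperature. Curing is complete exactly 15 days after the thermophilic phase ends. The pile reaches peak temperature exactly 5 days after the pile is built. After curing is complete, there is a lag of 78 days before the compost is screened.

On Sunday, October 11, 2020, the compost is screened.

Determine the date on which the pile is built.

The compost is screened: Oct 11, 2020.
Curing is complete: Oct 11, 2020 − 78 days = Jul 25, 2020.
The thermophilic phase ends: Jul 25, 2020 − 15 days = Jul 10, 2020.
The pile reaches peak temperature: Jul 10, 2020 − 3 days = Jul 7, 2020.
The pile is built: Jul 7, 2020 − 5 days = Jul 2, 2020.

Thursday, July 2, 2020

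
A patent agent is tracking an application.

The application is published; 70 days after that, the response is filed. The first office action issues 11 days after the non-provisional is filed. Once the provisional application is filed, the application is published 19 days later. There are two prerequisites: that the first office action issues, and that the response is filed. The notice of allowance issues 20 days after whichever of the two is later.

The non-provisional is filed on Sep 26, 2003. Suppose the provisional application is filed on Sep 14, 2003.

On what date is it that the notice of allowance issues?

Jan 1, 2004

The non-provisional is filed: Sep 26, 2003.
The first office action issues: Sep 26, 2003 + 11 days = Oct 7, 2003.
The provisional application is filed: Sep 14, 2003.
The application is published: Sep 14, 2003 + 19 days = Oct 3, 2003.
The response is filed: Oct 3, 2003 + 70 days = Dec 12, 2003.
Both prerequisites met — the first office action issues (Oct 7, 2003), the response is filed (Dec 12, 2003); the later is Dec 12, 2003.
The notice of allowance issues: Dec 12, 2003 + 20 days = Jan 1, 2004.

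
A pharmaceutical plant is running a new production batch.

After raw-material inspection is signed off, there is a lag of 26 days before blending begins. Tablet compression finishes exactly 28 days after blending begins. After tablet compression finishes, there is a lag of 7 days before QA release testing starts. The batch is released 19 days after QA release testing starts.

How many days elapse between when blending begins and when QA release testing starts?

35 days

Causal path: blending begins → tablet compression finishes → QA release testing starts.
Total delay along the path: 28 + 7 = 35 days.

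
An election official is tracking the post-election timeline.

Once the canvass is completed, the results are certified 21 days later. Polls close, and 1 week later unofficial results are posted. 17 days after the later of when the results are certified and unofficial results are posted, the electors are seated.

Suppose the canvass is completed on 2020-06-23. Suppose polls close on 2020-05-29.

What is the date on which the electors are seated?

2020-07-31

The canvass is completed: Jun 23, 2020.
The results are certified: Jun 23, 2020 + 21 days = Jul 14, 2020.
Polls close: May 29, 2020.
Unofficial results are posted: May 29, 2020 + 1 week = Jun 5, 2020.
Both prerequisites met — the results are certified (Jul 14, 2020), unofficial results are posted (Jun 5, 2020); the later is Jul 14, 2020.
The electors are seated: Jul 14, 2020 + 17 days = Jul 31, 2020.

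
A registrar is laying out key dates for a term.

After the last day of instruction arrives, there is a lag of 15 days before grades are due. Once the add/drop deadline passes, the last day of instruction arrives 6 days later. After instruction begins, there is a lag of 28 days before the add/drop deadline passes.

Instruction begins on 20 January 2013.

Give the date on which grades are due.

Instruction begins: Jan 20, 2013.
The add/drop deadline passes: Jan 20, 2013 + 28 days = Feb 17, 2013.
The last day of instruction arrives: Feb 17, 2013 + 6 days = Feb 23, 2013.
Grades are due: Feb 23, 2013 + 15 days = Mar 10, 2013.

10 March 2013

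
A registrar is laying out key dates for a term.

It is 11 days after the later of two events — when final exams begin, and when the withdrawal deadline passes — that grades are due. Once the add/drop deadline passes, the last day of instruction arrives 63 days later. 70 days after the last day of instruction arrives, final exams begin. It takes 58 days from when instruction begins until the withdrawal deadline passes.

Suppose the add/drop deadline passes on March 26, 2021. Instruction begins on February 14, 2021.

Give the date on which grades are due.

August 17, 2021

The add/drop deadline passes: Mar 26, 2021.
The last day of instruction arrives: Mar 26, 2021 + 63 days = May 28, 2021.
Final exams begin: May 28, 2021 + 70 days = Aug 6, 2021.
Instruction begins: Feb 14, 2021.
The withdrawal deadline passes: Feb 14, 2021 + 58 days = Apr 13, 2021.
Both prerequisites met — final exams begin (Aug 6, 2021), the withdrawal deadline passes (Apr 13, 2021); the later is Aug 6, 2021.
Grades are due: Aug 6, 2021 + 11 days = Aug 17, 2021.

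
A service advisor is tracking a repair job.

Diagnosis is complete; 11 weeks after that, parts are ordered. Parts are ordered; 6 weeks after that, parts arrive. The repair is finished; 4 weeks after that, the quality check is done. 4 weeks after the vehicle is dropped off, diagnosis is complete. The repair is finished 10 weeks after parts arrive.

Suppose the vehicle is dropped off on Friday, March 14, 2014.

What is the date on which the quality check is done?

Friday, November 14, 2014

The vehicle is dropped off: Mar 14, 2014.
Diagnosis is complete: Mar 14, 2014 + 4 weeks = Apr 11, 2014.
Parts are ordered: Apr 11, 2014 + 11 weeks = Jun 27, 2014.
Parts arrive: Jun 27, 2014 + 6 weeks = Aug 8, 2014.
The repair is finished: Aug 8, 2014 + 10 weeks = Oct 17, 2014.
The quality check is done: Oct 17, 2014 + 4 weeks = Nov 14, 2014.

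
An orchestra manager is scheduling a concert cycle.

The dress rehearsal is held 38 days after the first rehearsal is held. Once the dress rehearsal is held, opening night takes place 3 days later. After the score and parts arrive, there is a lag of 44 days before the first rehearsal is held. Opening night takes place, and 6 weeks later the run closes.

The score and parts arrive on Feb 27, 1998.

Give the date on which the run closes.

Jul 4, 1998

The score and parts arrive: Feb 27, 1998.
The first rehearsal is held: Feb 27, 1998 + 44 days = Apr 12, 1998.
The dress rehearsal is held: Apr 12, 1998 + 38 days = May 20, 1998.
Opening night takes place: May 20, 1998 + 3 days = May 23, 1998.
The run closes: May 23, 1998 + 6 weeks = Jul 4, 1998.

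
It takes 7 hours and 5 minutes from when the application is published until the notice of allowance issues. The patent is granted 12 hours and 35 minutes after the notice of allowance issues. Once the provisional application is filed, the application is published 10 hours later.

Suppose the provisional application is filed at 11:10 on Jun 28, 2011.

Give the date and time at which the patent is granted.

The provisional application is filed: 11:10 Jun 28, 2011.
The application is published: 11:10 Jun 28, 2011 + 10h = 21:10 Jun 28, 2011.
The notice of allowance issues: 21:10 Jun 28, 2011 + 7h05m = 04:15 Jun 29, 2011.
The patent is granted: 04:15 Jun 29, 2011 + 12h35m = 16:50 Jun 29, 2011.

16:50 on Jun 29, 2011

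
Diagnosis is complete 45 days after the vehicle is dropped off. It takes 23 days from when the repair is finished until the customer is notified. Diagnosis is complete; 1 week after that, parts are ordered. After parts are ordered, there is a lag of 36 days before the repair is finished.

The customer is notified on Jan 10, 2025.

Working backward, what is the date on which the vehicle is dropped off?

The customer is notified: Jan 10, 2025.
The repair is finished: Jan 10, 2025 − 23 days = Dec 18, 2024.
Parts are ordered: Dec 18, 2024 − 36 days = Nov 12, 2024.
Diagnosis is complete: Nov 12, 2024 − 1 week = Nov 5, 2024.
The vehicle is dropped off: Nov 5, 2024 − 45 days = Sep 21, 2024.

Sep 21, 2024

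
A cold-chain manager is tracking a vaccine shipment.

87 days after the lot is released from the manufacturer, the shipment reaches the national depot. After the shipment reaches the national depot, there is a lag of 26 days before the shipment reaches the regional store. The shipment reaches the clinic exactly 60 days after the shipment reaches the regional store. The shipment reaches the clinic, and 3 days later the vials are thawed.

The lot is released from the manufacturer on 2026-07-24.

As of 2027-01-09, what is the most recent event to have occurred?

The shipment reaches the regional store

The lot is released from the manufacturer: Jul 24, 2026.
The shipment reaches the national depot: Jul 24, 2026 + 87 days = Oct 19, 2026.
The shipment reaches the regional store: Oct 19, 2026 + 26 days = Nov 14, 2026.
The shipment reaches the clinic: Nov 14, 2026 + 60 days = Jan 13, 2027.
The vials are thawed: Jan 13, 2027 + 3 days = Jan 16, 2027.
Jan 9, 2027 falls between when the shipment reaches the regional store (Nov 14, 2026) and when the shipment reaches the clinic (Jan 13, 2027).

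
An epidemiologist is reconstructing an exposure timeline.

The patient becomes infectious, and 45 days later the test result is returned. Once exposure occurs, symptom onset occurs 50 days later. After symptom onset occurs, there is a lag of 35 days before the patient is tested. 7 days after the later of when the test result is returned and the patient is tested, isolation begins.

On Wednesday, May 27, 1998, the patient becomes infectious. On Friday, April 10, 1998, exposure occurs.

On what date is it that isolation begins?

The patient becomes infectious: May 27, 1998.
The test result is returned: May 27, 1998 + 45 days = Jul 11, 1998.
Exposure occurs: Apr 10, 1998.
Symptom onset occurs: Apr 10, 1998 + 50 days = May 30, 1998.
The patient is tested: May 30, 1998 + 35 days = Jul 4, 1998.
Both prerequisites met — the test result is returned (Jul 11, 1998), the patient is tested (Jul 4, 1998); the later is Jul 11, 1998.
Isolation begins: Jul 11, 1998 + 7 days = Jul 18, 1998.

Saturday, July 18, 1998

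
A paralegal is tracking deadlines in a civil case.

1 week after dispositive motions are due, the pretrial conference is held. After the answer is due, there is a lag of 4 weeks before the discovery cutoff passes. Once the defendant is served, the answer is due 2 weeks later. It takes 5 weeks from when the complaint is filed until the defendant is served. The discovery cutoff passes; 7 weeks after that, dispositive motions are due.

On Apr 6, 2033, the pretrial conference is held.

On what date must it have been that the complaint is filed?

Nov 24, 2032

The pretrial conference is held: Apr 6, 2033.
Dispositive motions are due: Apr 6, 2033 − 1 week = Mar 30, 2033.
The discovery cutoff passes: Mar 30, 2033 − 7 weeks = Feb 9, 2033.
The answer is due: Feb 9, 2033 − 4 weeks = Jan 12, 2033.
The defendant is served: Jan 12, 2033 − 2 weeks = Dec 29, 2032.
The complaint is filed: Dec 29, 2032 − 5 weeks = Nov 24, 2032.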